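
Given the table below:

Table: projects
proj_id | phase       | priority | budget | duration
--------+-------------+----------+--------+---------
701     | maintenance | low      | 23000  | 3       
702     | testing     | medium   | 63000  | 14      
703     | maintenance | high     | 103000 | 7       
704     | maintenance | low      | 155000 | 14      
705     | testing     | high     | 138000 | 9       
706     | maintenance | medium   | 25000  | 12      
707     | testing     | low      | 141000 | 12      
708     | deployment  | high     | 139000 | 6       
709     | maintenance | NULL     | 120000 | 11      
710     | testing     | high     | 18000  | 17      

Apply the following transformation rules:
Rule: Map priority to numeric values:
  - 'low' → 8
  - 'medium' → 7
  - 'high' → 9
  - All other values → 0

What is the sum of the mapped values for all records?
74

Step 1: Apply mapping to each record
Step 2: Count by status:
  'low': 3 records × 8 = 24
  'medium': 2 records × 7 = 14
  'high': 4 records × 9 = 36
Step 3: Sum all mapped values = 74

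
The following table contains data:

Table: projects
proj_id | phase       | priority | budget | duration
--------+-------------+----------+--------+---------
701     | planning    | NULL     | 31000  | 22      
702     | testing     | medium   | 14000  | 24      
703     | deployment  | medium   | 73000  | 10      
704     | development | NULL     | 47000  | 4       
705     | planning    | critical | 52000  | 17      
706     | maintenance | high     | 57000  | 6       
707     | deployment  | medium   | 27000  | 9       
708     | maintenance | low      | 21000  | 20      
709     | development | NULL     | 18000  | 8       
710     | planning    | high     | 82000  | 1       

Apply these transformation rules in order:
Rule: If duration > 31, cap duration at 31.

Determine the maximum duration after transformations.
24

Step 1: Original maximum duration = 24
Step 2: Check cap of 31 against maximum
Step 3: No records exceed the cap (max 24 <= cap 31), so no capping applies
Step 4: Maximum after transformation = 24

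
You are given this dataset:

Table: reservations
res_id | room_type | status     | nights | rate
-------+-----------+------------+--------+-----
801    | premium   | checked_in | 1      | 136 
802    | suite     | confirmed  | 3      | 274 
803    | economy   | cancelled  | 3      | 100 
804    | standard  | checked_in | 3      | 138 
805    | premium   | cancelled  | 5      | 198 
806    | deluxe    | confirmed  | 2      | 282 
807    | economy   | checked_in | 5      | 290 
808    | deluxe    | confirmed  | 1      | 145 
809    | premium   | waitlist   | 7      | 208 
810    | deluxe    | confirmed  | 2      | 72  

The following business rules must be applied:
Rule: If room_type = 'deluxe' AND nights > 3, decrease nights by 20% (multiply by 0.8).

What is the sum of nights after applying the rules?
32

Step 1: Find records where room_type = 'deluxe' AND nights > 3
Step 2: 0 records match, summing to 0
Step 3: After multiplier: 0 × 0.8 = 0.0
Step 4: Unaffected records sum: 32
Step 5: Final sum = 0.0 + 32 = 32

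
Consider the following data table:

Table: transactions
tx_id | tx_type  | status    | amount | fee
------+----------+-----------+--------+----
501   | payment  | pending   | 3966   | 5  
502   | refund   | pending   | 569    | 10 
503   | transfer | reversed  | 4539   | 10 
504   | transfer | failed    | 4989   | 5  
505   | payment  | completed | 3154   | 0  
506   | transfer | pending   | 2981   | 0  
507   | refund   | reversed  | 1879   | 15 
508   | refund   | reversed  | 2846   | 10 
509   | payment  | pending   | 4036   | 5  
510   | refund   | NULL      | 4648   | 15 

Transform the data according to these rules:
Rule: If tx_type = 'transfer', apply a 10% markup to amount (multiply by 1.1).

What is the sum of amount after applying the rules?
34857.9

Step 1: Records with tx_type = 'transfer' have total amount = 12509
Step 2: Apply multiplier: 12509 × 1.1 = 13759.9
Step 3: Other records total: 21098
Step 4: Final sum = 13759.9 + 21098 = 34857.9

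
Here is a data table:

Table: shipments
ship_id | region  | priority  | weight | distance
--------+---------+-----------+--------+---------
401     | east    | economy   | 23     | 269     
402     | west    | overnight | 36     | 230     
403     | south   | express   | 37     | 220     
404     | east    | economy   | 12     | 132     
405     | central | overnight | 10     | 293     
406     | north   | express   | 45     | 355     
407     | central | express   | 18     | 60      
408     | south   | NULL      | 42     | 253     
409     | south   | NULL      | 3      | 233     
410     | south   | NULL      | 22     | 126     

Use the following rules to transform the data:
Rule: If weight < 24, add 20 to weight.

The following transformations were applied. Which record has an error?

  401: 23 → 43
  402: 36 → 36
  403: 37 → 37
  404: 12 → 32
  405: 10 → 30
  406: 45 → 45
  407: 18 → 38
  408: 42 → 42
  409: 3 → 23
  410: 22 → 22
Record 410 has an error. The correct transformed value should be 42, not 22.

Step 1: Check each record against the rule
Step 2: Record 410 has weight = 22
Step 3: Since 22 < 24, the bonus should have been applied
Step 4: Correct value = 42, but claimed value = 22
Conclusion: Record 410 has the error.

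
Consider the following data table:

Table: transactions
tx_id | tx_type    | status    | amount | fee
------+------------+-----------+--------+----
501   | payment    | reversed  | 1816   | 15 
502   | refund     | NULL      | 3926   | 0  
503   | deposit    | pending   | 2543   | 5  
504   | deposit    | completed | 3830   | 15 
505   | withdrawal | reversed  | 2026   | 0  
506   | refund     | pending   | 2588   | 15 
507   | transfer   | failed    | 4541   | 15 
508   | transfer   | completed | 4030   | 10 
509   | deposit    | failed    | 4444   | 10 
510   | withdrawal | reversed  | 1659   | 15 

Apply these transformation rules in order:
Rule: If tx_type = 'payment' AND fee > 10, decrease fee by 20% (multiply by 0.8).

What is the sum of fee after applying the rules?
97.0

Step 1: Find records where tx_type = 'payment' AND fee > 10
Step 2: 1 records match, summing to 15
Step 3: After multiplier: 15 × 0.8 = 12.0
Step 4: Unaffected records sum: 85
Step 5: Final sum = 12.0 + 85 = 97.0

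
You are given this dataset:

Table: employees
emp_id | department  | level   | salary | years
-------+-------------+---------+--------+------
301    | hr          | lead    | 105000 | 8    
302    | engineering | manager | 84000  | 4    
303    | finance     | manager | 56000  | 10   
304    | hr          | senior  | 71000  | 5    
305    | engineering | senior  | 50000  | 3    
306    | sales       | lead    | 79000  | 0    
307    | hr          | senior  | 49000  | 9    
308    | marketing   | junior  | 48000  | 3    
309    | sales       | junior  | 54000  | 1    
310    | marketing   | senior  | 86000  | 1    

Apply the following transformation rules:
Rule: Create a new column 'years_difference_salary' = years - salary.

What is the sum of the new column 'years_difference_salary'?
-681956

Step 1: For each record, compute years - salary
Example calculations:
  8 - 105000 = -104992
  4 - 84000 = -83996
  10 - 56000 = -55990
  ...
Step 2: Sum all derived values
Step 3: Total = -681956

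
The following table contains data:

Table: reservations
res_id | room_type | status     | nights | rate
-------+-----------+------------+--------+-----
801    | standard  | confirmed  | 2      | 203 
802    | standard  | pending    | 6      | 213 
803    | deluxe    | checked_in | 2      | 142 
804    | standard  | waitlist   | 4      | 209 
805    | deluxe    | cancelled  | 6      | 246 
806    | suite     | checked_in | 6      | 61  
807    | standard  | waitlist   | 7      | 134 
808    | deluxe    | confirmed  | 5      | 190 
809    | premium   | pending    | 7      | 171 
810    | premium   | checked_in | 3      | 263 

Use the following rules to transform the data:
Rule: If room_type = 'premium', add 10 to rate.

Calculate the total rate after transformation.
1852

Step 1: Count records where room_type = 'premium': 2
Step 2: Total bonus added: 2 × 10 = 20
Step 3: Original sum of rate: 1832
Step 4: Final sum = 1832 + 20 = 1852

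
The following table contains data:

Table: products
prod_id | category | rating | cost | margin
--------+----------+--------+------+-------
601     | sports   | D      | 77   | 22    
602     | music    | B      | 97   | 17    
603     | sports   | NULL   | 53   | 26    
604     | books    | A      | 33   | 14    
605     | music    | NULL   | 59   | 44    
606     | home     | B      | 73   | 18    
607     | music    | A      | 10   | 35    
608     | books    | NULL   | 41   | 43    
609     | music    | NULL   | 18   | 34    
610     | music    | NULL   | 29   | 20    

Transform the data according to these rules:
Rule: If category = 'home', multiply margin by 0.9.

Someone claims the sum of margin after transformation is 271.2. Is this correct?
Yes, the result is correct.

Step 1: Calculate the correct sum after transformation
Step 2: Apply multiplier 0.9 to records where category = 'home'
Step 3: Correct result = 271.2
Step 4: Claimed result = 271.2
Step 5: 271.2 = 271.2 ✓
Conclusion: The claimed result is correct.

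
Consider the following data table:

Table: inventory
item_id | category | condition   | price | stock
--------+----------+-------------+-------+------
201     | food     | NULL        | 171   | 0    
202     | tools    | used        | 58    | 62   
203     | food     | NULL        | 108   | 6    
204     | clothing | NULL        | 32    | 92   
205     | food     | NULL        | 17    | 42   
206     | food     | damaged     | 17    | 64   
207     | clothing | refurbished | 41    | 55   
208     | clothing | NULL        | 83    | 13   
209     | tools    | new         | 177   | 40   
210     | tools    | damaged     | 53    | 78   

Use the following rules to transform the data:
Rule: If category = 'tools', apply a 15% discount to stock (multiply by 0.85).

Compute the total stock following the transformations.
425.0

Step 1: Records with category = 'tools' have total stock = 180
Step 2: Apply multiplier: 180 × 0.85 = 153.0
Step 3: Other records total: 272
Step 4: Final sum = 153.0 + 272 = 425.0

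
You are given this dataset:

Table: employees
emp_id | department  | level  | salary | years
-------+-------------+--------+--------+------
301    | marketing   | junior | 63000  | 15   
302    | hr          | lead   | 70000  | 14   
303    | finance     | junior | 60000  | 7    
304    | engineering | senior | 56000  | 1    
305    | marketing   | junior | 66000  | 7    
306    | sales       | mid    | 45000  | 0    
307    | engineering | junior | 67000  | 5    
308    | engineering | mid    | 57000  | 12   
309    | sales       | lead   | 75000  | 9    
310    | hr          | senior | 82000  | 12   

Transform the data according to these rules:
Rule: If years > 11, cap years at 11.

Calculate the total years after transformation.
73

Step 1: 4 records have years > 11
Step 2: These records originally summed to 53
Step 3: After capping: 4 × 11 = 44
Step 4: Unaffected records sum: 29
Step 5: Final sum = 44 + 29 = 73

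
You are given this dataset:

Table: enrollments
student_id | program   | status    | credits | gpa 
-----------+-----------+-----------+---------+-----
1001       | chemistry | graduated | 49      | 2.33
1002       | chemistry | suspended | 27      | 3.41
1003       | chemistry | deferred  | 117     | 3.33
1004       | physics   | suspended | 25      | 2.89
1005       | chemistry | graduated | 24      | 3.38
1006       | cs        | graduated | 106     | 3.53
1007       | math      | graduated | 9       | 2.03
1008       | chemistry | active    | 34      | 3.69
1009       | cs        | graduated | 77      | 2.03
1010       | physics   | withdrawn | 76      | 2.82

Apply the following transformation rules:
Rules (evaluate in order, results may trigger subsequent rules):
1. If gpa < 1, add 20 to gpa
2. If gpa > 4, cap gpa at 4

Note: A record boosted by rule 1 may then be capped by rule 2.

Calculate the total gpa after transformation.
29.44

Step 1: Apply rule 1 to records with gpa < 1
  - 0 records get bonus of 20
  - Of these, 0 records then exceed 4 and get capped
Step 2: Apply rule 2 to records with gpa > 4
  - 0 records (original) are capped
Step 3: Calculate final sum = 29.44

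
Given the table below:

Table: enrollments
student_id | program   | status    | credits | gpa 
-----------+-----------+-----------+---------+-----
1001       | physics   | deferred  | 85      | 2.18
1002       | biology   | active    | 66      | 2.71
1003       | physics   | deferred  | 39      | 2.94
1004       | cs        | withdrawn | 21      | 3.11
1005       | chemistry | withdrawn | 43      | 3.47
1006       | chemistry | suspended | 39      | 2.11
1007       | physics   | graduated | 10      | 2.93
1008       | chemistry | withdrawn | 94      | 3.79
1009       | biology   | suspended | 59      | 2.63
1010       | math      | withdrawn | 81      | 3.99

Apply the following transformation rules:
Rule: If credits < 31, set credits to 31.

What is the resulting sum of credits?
568

Step 1: 2 records have credits < 31
Step 2: These records originally summed to 31
Step 3: After setting to minimum: 2 × 31 = 62
Step 4: Unaffected records sum: 506
Step 5: Final sum = 62 + 506 = 568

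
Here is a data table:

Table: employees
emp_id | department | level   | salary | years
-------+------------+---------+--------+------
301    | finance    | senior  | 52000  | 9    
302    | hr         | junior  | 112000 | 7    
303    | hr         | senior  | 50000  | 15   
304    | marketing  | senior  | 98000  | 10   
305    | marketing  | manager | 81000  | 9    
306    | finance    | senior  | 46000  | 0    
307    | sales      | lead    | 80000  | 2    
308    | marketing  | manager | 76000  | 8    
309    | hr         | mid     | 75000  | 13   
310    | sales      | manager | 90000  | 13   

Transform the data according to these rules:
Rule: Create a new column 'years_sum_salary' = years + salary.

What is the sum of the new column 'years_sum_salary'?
760086

Step 1: For each record, compute years + salary
Example calculations:
  9 + 52000 = 52009
  7 + 112000 = 112007
  15 + 50000 = 50015
  ...
Step 2: Sum all derived values
Step 3: Total = 760086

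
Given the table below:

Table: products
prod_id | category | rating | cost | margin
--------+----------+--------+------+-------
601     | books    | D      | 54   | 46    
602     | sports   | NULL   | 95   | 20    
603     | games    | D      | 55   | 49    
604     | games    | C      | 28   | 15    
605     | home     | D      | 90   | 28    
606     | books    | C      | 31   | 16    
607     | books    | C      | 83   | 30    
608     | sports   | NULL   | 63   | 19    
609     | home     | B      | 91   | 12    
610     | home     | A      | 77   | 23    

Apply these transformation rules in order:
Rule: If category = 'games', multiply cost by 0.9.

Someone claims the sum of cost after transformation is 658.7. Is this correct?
Yes, the result is correct.

Step 1: Calculate the correct sum after transformation
Step 2: Apply multiplier 0.9 to records where category = 'games'
Step 3: Correct result = 658.7
Step 4: Claimed result = 658.7
Step 5: 658.7 = 658.7 ✓
Conclusion: The claimed result is correct.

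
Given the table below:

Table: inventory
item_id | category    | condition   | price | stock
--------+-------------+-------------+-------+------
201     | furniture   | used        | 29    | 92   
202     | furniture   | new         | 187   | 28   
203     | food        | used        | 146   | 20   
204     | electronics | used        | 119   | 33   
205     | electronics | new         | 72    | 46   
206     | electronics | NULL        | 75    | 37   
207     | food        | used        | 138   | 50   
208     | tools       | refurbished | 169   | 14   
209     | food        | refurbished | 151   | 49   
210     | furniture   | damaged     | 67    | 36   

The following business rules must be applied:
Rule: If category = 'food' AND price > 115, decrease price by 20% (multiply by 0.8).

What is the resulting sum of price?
1066.0

Step 1: Find records where category = 'food' AND price > 115
Step 2: 3 records match, summing to 435
Step 3: After multiplier: 435 × 0.8 = 348.0
Step 4: Unaffected records sum: 718
Step 5: Final sum = 348.0 + 718 = 1066.0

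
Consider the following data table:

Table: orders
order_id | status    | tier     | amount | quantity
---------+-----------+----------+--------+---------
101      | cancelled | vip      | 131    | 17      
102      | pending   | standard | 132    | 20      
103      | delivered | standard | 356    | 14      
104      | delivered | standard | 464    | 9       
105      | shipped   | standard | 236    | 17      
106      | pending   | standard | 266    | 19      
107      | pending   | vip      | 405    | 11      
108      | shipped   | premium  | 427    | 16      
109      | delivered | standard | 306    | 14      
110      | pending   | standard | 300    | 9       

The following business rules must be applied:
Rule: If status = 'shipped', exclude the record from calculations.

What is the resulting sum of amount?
2360

Step 1: Identify records where status = 'shipped'
Step 2: The excluded records sum to 663
Step 3: Original total amount = 3023
Step 4: Remaining total = 3023 - 663 = 2360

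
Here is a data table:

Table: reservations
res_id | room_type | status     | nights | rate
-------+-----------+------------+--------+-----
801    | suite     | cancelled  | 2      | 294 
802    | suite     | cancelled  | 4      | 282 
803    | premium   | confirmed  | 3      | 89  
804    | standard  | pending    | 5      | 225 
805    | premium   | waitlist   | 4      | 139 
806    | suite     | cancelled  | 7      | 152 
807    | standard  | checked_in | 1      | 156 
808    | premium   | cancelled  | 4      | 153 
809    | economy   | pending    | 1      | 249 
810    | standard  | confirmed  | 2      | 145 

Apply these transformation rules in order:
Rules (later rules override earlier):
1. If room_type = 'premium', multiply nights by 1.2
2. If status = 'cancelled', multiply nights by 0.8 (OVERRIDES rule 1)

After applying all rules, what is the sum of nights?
31.0

Step 1: Rule 2 takes priority for records with status = 'cancelled'
  - 4 records: 17 × 0.8 = 13.6
Step 2: Rule 1 applies to remaining records with room_type = 'premium'
  - 2 records: 7 × 1.2 = 8.4
Step 3: Other records unchanged: 9
Step 4: Final sum = 13.6 + 8.4 + 9 = 31.0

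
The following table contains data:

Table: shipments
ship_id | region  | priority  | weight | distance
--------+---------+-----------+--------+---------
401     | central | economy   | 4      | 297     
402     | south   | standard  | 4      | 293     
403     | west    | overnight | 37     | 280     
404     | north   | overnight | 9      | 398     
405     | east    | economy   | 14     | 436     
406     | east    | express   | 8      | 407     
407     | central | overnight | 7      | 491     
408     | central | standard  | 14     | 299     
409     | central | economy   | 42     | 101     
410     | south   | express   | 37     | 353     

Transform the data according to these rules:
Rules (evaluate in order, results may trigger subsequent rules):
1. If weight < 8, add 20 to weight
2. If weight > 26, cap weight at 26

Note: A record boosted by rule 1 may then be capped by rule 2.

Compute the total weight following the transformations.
197

Step 1: Apply rule 1 to records with weight < 8
  - 3 records get bonus of 20
  - Of these, 1 records then exceed 26 and get capped
Step 2: Apply rule 2 to records with weight > 26
  - 3 records (original) are capped
Step 3: Calculate final sum = 197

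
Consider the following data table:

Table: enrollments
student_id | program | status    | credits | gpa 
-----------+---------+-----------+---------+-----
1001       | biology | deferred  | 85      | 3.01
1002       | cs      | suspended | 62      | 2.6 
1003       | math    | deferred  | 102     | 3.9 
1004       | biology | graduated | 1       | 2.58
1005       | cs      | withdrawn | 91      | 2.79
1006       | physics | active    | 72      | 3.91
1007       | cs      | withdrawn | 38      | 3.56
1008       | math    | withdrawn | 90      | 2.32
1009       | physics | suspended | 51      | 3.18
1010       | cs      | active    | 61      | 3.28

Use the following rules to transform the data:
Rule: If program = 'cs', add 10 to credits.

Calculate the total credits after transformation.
693

Step 1: Count records where program = 'cs': 4
Step 2: Total bonus added: 4 × 10 = 40
Step 3: Original sum of credits: 653
Step 4: Final sum = 653 + 40 = 693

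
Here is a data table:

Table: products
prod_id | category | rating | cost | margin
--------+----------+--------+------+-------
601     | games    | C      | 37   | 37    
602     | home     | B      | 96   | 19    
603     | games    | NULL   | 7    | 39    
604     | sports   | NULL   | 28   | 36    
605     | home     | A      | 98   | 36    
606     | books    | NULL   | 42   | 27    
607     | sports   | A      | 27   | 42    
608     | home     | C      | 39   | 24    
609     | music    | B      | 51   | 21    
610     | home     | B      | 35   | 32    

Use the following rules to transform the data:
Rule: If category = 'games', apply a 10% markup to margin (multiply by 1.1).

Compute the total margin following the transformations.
320.6

Step 1: Records with category = 'games' have total margin = 76
Step 2: Apply multiplier: 76 × 1.1 = 83.6
Step 3: Other records total: 237
Step 4: Final sum = 83.6 + 237 = 320.6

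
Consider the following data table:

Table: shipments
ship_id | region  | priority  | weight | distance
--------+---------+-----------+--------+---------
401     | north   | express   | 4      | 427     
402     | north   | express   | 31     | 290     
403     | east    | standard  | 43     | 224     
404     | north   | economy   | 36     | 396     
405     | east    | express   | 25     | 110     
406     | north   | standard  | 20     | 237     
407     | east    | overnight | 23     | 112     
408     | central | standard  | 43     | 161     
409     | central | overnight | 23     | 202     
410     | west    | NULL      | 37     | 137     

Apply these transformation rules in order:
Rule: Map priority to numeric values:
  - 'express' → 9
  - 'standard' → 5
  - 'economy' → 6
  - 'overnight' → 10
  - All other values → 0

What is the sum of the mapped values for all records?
68

Step 1: Apply mapping to each record
Step 2: Count by status:
  'express': 3 records × 9 = 27
  'standard': 3 records × 5 = 15
  'economy': 1 records × 6 = 6
  'overnight': 2 records × 10 = 20
Step 3: Sum all mapped values = 68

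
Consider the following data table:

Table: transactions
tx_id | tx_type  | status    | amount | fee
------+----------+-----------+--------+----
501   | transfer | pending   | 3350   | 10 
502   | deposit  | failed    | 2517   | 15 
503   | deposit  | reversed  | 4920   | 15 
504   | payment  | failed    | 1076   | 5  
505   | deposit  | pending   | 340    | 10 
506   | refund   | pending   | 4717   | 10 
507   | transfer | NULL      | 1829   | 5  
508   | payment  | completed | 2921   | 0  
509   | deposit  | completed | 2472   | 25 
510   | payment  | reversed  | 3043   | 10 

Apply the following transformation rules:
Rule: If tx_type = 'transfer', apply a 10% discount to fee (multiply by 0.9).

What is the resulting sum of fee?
103.5

Step 1: Records with tx_type = 'transfer' have total fee = 15
Step 2: Apply multiplier: 15 × 0.9 = 13.5
Step 3: Other records total: 90
Step 4: Final sum = 13.5 + 90 = 103.5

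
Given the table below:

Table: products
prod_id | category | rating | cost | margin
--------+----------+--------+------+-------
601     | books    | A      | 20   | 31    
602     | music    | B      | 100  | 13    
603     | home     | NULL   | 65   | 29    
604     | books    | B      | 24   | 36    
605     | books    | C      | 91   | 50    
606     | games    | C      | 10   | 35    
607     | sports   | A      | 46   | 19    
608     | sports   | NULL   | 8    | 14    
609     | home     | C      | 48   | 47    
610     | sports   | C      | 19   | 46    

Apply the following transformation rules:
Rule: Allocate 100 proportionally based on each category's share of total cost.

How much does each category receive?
books: 31.32, games: 2.32, home: 26.22, music: 23.2, sports: 16.94

Step 1: Calculate total cost = 431
Step 2: Calculate each category's proportion:
  books: 135/431 = 31.32% → 31.32
  games: 10/431 = 2.32% → 2.32
  home: 113/431 = 26.22% → 26.22
  music: 100/431 = 23.20% → 23.2
  sports: 73/431 = 16.94% → 16.94
Step 3: Verify: sum of allocations ≈ 100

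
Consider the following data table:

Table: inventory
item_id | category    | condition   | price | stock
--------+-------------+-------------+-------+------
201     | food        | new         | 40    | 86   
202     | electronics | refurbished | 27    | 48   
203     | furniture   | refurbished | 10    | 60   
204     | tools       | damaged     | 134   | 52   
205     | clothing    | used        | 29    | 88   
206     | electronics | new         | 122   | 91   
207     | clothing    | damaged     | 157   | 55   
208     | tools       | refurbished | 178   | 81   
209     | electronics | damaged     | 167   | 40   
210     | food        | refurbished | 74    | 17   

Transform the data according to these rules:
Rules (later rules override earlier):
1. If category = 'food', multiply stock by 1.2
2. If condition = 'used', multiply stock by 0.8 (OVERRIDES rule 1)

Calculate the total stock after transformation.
621.0

Step 1: Rule 2 takes priority for records with condition = 'used'
  - 1 records: 88 × 0.8 = 70.4
Step 2: Rule 1 applies to remaining records with category = 'food'
  - 2 records: 103 × 1.2 = 123.6
Step 3: Other records unchanged: 427
Step 4: Final sum = 70.4 + 123.6 + 427 = 621.0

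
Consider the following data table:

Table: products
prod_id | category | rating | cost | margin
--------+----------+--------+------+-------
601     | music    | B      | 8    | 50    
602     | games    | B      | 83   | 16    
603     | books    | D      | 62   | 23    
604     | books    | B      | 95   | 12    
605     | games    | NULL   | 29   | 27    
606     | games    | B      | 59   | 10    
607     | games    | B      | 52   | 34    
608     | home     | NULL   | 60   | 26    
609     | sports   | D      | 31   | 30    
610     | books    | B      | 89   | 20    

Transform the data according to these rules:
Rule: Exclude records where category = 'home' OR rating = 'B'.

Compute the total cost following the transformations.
122

Step 1: Find records where category = 'home' OR rating = 'B'
Step 2: 7 records match, summing to 446
Step 3: Original sum: 568
Step 4: Remaining sum = 568 - 446 = 122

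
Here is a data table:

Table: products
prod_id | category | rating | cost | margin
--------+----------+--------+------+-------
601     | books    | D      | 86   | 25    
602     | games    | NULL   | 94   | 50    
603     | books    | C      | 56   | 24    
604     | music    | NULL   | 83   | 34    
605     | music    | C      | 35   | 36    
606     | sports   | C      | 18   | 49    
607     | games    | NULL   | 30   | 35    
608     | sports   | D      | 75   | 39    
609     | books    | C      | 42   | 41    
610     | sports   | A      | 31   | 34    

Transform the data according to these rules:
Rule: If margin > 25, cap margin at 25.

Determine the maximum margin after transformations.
25

Step 1: Original maximum margin = 50
Step 2: Apply cap at 25
Step 3: 8 records had margin > 25 and were capped
Step 4: Maximum after transformation = 25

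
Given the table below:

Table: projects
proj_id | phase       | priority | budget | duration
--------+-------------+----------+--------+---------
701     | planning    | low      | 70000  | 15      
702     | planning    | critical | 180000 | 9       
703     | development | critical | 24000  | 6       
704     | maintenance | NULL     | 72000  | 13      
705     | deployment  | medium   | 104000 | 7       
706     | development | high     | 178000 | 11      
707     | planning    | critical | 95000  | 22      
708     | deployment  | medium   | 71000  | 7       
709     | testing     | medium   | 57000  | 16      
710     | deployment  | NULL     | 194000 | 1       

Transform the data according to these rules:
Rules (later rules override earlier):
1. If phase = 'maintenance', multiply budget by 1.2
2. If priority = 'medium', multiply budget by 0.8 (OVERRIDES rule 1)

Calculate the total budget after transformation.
1013000.0

Step 1: Rule 2 takes priority for records with priority = 'medium'
  - 3 records: 232000 × 0.8 = 185600.0
Step 2: Rule 1 applies to remaining records with phase = 'maintenance'
  - 1 records: 72000 × 1.2 = 86400.0
Step 3: Other records unchanged: 741000
Step 4: Final sum = 185600.0 + 86400.0 + 741000 = 1013000.0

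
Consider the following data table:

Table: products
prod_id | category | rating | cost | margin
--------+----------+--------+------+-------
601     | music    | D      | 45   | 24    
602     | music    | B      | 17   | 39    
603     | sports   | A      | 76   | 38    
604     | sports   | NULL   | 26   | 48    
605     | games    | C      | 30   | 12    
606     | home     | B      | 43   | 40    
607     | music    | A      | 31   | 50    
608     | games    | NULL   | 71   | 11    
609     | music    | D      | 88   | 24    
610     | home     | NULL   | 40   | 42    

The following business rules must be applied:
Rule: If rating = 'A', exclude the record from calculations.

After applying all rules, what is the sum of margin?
240

Step 1: Identify records where rating = 'A'
Step 2: The excluded records sum to 88
Step 3: Original total margin = 328
Step 4: Remaining total = 328 - 88 = 240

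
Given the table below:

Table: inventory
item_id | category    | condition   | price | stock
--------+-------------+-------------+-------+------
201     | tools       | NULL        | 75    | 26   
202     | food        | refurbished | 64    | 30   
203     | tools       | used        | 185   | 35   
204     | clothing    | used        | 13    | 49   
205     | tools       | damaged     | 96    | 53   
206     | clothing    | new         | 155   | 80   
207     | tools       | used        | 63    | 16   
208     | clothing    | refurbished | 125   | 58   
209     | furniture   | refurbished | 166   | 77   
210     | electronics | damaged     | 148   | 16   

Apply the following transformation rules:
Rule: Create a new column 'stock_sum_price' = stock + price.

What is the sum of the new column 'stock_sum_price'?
1530

Step 1: For each record, compute stock + price
Example calculations:
  26 + 75 = 101
  30 + 64 = 94
  35 + 185 = 220
  ...
Step 2: Sum all derived values
Step 3: Total = 1530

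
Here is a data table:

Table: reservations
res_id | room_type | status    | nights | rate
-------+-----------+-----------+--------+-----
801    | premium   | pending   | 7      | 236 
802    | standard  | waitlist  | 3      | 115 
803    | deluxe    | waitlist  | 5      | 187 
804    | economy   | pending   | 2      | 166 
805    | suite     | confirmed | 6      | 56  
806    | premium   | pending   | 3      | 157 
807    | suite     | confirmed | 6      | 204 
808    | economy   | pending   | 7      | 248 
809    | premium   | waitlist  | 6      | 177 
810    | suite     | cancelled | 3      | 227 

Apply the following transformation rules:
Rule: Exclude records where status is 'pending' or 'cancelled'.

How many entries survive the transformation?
5

Step 1: Count records to exclude
  - 4 (pending) + 1 (cancelled) = 5 records
Step 2: Total records: 10
Step 3: Remaining = 10 - 5 = 5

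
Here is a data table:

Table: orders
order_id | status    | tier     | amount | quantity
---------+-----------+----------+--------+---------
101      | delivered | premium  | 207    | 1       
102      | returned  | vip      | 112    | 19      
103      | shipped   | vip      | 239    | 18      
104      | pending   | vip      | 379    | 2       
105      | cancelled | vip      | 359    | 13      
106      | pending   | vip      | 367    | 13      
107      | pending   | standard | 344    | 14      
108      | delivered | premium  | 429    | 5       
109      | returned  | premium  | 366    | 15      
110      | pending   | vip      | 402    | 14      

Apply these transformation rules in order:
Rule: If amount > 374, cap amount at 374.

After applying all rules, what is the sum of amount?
3116

Step 1: 3 records have amount > 374
Step 2: These records originally summed to 1210
Step 3: After capping: 3 × 374 = 1122
Step 4: Unaffected records sum: 1994
Step 5: Final sum = 1122 + 1994 = 3116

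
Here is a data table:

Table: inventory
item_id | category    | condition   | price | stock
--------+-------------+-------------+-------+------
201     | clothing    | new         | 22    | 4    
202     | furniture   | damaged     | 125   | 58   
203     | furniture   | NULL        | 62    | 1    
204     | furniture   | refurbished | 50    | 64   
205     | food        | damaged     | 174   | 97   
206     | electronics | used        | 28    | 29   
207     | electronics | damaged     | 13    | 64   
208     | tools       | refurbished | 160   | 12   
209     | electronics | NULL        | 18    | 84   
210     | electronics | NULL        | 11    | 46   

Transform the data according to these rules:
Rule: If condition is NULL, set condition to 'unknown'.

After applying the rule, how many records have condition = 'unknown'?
3

Step 1: Count records where condition IS NULL
Step 2: Found 3 records with NULL condition
Step 3: These records will have condition set to 'unknown'
Step 4: Records already having condition = 'unknown': 0
Step 5: Answer: 3 + 0 = 3 records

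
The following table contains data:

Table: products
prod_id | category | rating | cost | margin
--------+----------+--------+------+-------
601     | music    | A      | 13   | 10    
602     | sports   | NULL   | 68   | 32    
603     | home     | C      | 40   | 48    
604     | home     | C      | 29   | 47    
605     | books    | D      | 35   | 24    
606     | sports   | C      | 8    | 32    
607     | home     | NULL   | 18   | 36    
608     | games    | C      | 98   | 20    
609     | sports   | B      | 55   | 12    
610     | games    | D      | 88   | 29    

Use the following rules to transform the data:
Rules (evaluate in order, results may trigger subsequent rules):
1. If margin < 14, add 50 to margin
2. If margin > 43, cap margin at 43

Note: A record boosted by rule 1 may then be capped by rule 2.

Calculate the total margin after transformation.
345

Step 1: Apply rule 1 to records with margin < 14
  - 2 records get bonus of 50
  - Of these, 2 records then exceed 43 and get capped
Step 2: Apply rule 2 to records with margin > 43
  - 2 records (original) are capped
Step 3: Calculate final sum = 345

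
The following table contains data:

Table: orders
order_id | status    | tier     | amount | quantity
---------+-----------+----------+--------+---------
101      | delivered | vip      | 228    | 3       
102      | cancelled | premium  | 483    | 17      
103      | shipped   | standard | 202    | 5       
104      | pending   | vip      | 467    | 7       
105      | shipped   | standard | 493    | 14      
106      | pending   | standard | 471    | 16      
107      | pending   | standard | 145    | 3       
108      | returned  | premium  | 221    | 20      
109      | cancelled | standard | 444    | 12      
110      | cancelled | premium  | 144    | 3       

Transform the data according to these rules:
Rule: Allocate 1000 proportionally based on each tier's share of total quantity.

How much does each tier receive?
premium: 400.0, standard: 500.0, vip: 100.0

Step 1: Calculate total quantity = 100
Step 2: Calculate each tier's proportion:
  premium: 40/100 = 40.00% → 400.0
  standard: 50/100 = 50.00% → 500.0
  vip: 10/100 = 10.00% → 100.0
Step 3: Verify: sum of allocations ≈ 1000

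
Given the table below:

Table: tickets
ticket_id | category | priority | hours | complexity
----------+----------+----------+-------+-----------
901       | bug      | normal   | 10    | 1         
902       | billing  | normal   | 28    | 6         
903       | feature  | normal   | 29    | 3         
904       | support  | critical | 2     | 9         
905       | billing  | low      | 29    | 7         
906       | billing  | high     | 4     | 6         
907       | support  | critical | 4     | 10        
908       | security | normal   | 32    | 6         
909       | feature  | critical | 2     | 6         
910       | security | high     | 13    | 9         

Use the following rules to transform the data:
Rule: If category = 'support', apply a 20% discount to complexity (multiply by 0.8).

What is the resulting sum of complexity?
59.2

Step 1: Records with category = 'support' have total complexity = 19
Step 2: Apply multiplier: 19 × 0.8 = 15.2
Step 3: Other records total: 44
Step 4: Final sum = 15.2 + 44 = 59.2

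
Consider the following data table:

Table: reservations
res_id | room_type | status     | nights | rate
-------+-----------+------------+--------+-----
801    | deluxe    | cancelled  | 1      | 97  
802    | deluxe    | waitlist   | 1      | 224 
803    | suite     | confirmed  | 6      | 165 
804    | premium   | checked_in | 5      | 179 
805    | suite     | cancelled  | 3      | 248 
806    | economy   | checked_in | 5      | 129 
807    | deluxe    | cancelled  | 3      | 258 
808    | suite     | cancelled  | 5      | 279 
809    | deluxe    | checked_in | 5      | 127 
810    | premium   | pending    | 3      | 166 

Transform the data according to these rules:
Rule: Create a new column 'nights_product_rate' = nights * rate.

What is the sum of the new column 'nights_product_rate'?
6897

Step 1: For each record, compute nights * rate
Example calculations:
  1 * 97 = 97
  1 * 224 = 224
  6 * 165 = 990
  ...
Step 2: Sum all derived values
Step 3: Total = 6897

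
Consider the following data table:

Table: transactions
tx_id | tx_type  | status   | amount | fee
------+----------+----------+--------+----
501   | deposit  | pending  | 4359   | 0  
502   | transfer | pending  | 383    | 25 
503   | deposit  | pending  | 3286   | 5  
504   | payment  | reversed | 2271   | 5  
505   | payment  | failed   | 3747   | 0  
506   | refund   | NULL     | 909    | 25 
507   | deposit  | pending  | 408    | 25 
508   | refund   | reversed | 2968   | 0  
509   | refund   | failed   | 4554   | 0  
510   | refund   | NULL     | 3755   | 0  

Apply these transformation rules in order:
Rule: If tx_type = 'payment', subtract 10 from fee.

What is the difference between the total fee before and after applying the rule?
20

Step 1: Original sum of fee = 85
Step 2: 2 records have tx_type = 'payment'
Step 3: Each affected record changes by -10
Step 4: Total change = 2 × -10 = -20
Step 5: New sum = 85 + -20 = 65
Step 6: Difference = |65 - 85| = 20
        (Sum decreased by 20)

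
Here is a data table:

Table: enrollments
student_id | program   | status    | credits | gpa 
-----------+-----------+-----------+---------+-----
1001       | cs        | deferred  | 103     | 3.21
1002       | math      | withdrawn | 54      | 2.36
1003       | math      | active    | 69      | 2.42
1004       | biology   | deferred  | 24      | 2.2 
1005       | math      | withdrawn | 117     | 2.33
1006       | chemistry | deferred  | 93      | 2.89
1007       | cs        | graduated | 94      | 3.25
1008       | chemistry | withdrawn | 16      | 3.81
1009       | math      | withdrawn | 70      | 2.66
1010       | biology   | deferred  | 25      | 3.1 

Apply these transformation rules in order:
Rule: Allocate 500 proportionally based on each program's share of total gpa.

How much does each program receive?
biology: 93.87, chemistry: 118.67, cs: 114.42, math: 173.04

Step 1: Calculate total gpa = 28.23
Step 2: Calculate each program's proportion:
  biology: 5.3/28.23 = 18.77% → 93.87
  chemistry: 6.7/28.23 = 23.73% → 118.67
  cs: 6.46/28.23 = 22.88% → 114.42
  math: 9.77/28.23 = 34.61% → 173.04
Step 3: Verify: sum of allocations ≈ 500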